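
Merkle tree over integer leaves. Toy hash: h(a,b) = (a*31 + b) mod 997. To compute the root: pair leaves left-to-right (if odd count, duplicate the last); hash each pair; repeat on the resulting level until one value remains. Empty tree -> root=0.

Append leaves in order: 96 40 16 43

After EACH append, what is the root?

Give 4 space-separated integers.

Answer: 96 25 290 317

Derivation:
After append 96 (leaves=[96]):
  L0: [96]
  root=96
After append 40 (leaves=[96, 40]):
  L0: [96, 40]
  L1: h(96,40)=(96*31+40)%997=25 -> [25]
  root=25
After append 16 (leaves=[96, 40, 16]):
  L0: [96, 40, 16]
  L1: h(96,40)=(96*31+40)%997=25 h(16,16)=(16*31+16)%997=512 -> [25, 512]
  L2: h(25,512)=(25*31+512)%997=290 -> [290]
  root=290
After append 43 (leaves=[96, 40, 16, 43]):
  L0: [96, 40, 16, 43]
  L1: h(96,40)=(96*31+40)%997=25 h(16,43)=(16*31+43)%997=539 -> [25, 539]
  L2: h(25,539)=(25*31+539)%997=317 -> [317]
  root=317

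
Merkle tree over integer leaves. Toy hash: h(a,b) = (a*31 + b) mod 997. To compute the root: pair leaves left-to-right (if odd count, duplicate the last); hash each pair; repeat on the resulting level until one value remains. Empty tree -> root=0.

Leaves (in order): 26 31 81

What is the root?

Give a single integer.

L0: [26, 31, 81]
L1: h(26,31)=(26*31+31)%997=837 h(81,81)=(81*31+81)%997=598 -> [837, 598]
L2: h(837,598)=(837*31+598)%997=623 -> [623]

Answer: 623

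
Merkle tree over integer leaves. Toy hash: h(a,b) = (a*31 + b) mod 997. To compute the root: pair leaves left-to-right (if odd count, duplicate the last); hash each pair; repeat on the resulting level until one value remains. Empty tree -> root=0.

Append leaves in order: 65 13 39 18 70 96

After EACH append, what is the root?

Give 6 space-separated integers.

After append 65 (leaves=[65]):
  L0: [65]
  root=65
After append 13 (leaves=[65, 13]):
  L0: [65, 13]
  L1: h(65,13)=(65*31+13)%997=34 -> [34]
  root=34
After append 39 (leaves=[65, 13, 39]):
  L0: [65, 13, 39]
  L1: h(65,13)=(65*31+13)%997=34 h(39,39)=(39*31+39)%997=251 -> [34, 251]
  L2: h(34,251)=(34*31+251)%997=308 -> [308]
  root=308
After append 18 (leaves=[65, 13, 39, 18]):
  L0: [65, 13, 39, 18]
  L1: h(65,13)=(65*31+13)%997=34 h(39,18)=(39*31+18)%997=230 -> [34, 230]
  L2: h(34,230)=(34*31+230)%997=287 -> [287]
  root=287
After append 70 (leaves=[65, 13, 39, 18, 70]):
  L0: [65, 13, 39, 18, 70]
  L1: h(65,13)=(65*31+13)%997=34 h(39,18)=(39*31+18)%997=230 h(70,70)=(70*31+70)%997=246 -> [34, 230, 246]
  L2: h(34,230)=(34*31+230)%997=287 h(246,246)=(246*31+246)%997=893 -> [287, 893]
  L3: h(287,893)=(287*31+893)%997=817 -> [817]
  root=817
After append 96 (leaves=[65, 13, 39, 18, 70, 96]):
  L0: [65, 13, 39, 18, 70, 96]
  L1: h(65,13)=(65*31+13)%997=34 h(39,18)=(39*31+18)%997=230 h(70,96)=(70*31+96)%997=272 -> [34, 230, 272]
  L2: h(34,230)=(34*31+230)%997=287 h(272,272)=(272*31+272)%997=728 -> [287, 728]
  L3: h(287,728)=(287*31+728)%997=652 -> [652]
  root=652

Answer: 65 34 308 287 817 652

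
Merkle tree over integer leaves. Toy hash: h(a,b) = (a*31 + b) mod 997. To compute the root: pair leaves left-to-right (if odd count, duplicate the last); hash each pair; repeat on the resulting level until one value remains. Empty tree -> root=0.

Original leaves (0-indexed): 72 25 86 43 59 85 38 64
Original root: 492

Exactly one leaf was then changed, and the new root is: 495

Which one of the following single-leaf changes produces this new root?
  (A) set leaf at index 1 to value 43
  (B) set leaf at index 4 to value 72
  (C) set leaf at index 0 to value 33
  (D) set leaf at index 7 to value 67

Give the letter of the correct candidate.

Original leaves: [72, 25, 86, 43, 59, 85, 38, 64]
Target new root: 495
Try each candidate change and compute the resulting root:
Candidate A: set leaf[1] = 43 -> leaves = [72, 43, 86, 43, 59, 85, 38, 64]
  L0: [72, 43, 86, 43, 59, 85, 38, 64]
  L1: h(72,43)=(72*31+43)%997=281 h(86,43)=(86*31+43)%997=715 h(59,85)=(59*31+85)%997=917 h(38,64)=(38*31+64)%997=245 -> [281, 715, 917, 245]
  L2: h(281,715)=(281*31+715)%997=453 h(917,245)=(917*31+245)%997=756 -> [453, 756]
  L3: h(453,756)=(453*31+756)%997=841 -> [841]
  root = 841 != target 495
Candidate B: set leaf[4] = 72 -> leaves = [72, 25, 86, 43, 72, 85, 38, 64]
  L0: [72, 25, 86, 43, 72, 85, 38, 64]
  L1: h(72,25)=(72*31+25)%997=263 h(86,43)=(86*31+43)%997=715 h(72,85)=(72*31+85)%997=323 h(38,64)=(38*31+64)%997=245 -> [263, 715, 323, 245]
  L2: h(263,715)=(263*31+715)%997=892 h(323,245)=(323*31+245)%997=288 -> [892, 288]
  L3: h(892,288)=(892*31+288)%997=24 -> [24]
  root = 24 != target 495
Candidate C: set leaf[0] = 33 -> leaves = [33, 25, 86, 43, 59, 85, 38, 64]
  L0: [33, 25, 86, 43, 59, 85, 38, 64]
  L1: h(33,25)=(33*31+25)%997=51 h(86,43)=(86*31+43)%997=715 h(59,85)=(59*31+85)%997=917 h(38,64)=(38*31+64)%997=245 -> [51, 715, 917, 245]
  L2: h(51,715)=(51*31+715)%997=302 h(917,245)=(917*31+245)%997=756 -> [302, 756]
  L3: h(302,756)=(302*31+756)%997=148 -> [148]
  root = 148 != target 495
Candidate D: set leaf[7] = 67 -> leaves = [72, 25, 86, 43, 59, 85, 38, 67]
  L0: [72, 25, 86, 43, 59, 85, 38, 67]
  L1: h(72,25)=(72*31+25)%997=263 h(86,43)=(86*31+43)%997=715 h(59,85)=(59*31+85)%997=917 h(38,67)=(38*31+67)%997=248 -> [263, 715, 917, 248]
  L2: h(263,715)=(263*31+715)%997=892 h(917,248)=(917*31+248)%997=759 -> [892, 759]
  L3: h(892,759)=(892*31+759)%997=495 -> [495]
  root = 495 == target 495  ** MATCH **
Candidate D produces the target root.

Answer: D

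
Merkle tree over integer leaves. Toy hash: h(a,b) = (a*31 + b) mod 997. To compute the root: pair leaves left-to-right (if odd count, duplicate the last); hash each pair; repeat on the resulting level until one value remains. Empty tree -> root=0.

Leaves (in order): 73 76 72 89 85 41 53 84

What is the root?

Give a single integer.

L0: [73, 76, 72, 89, 85, 41, 53, 84]
L1: h(73,76)=(73*31+76)%997=345 h(72,89)=(72*31+89)%997=327 h(85,41)=(85*31+41)%997=682 h(53,84)=(53*31+84)%997=730 -> [345, 327, 682, 730]
L2: h(345,327)=(345*31+327)%997=55 h(682,730)=(682*31+730)%997=935 -> [55, 935]
L3: h(55,935)=(55*31+935)%997=646 -> [646]

Answer: 646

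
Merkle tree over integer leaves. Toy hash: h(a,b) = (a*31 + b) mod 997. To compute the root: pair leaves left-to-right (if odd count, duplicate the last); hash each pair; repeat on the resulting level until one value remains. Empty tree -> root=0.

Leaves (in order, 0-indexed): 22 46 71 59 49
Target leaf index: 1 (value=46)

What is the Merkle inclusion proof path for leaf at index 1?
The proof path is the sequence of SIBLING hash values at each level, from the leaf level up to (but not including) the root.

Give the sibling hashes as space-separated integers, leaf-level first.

L0 (leaves): [22, 46, 71, 59, 49], target index=1
L1: h(22,46)=(22*31+46)%997=728 [pair 0] h(71,59)=(71*31+59)%997=266 [pair 1] h(49,49)=(49*31+49)%997=571 [pair 2] -> [728, 266, 571]
  Sibling for proof at L0: 22
L2: h(728,266)=(728*31+266)%997=900 [pair 0] h(571,571)=(571*31+571)%997=326 [pair 1] -> [900, 326]
  Sibling for proof at L1: 266
L3: h(900,326)=(900*31+326)%997=310 [pair 0] -> [310]
  Sibling for proof at L2: 326
Root: 310
Proof path (sibling hashes from leaf to root): [22, 266, 326]

Answer: 22 266 326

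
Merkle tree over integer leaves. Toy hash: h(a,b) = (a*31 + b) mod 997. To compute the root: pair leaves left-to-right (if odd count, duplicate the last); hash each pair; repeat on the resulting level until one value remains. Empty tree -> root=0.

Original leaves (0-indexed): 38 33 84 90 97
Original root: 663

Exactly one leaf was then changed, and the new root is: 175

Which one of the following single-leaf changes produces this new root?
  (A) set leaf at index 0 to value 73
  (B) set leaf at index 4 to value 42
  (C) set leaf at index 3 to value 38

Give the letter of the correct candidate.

Original leaves: [38, 33, 84, 90, 97]
Target new root: 175
Try each candidate change and compute the resulting root:
Candidate A: set leaf[0] = 73 -> leaves = [73, 33, 84, 90, 97]
  L0: [73, 33, 84, 90, 97]
  L1: h(73,33)=(73*31+33)%997=302 h(84,90)=(84*31+90)%997=700 h(97,97)=(97*31+97)%997=113 -> [302, 700, 113]
  L2: h(302,700)=(302*31+700)%997=92 h(113,113)=(113*31+113)%997=625 -> [92, 625]
  L3: h(92,625)=(92*31+625)%997=486 -> [486]
  root = 486 != target 175
Candidate B: set leaf[4] = 42 -> leaves = [38, 33, 84, 90, 42]
  L0: [38, 33, 84, 90, 42]
  L1: h(38,33)=(38*31+33)%997=214 h(84,90)=(84*31+90)%997=700 h(42,42)=(42*31+42)%997=347 -> [214, 700, 347]
  L2: h(214,700)=(214*31+700)%997=355 h(347,347)=(347*31+347)%997=137 -> [355, 137]
  L3: h(355,137)=(355*31+137)%997=175 -> [175]
  root = 175 == target 175  ** MATCH **
Candidate C: set leaf[3] = 38 -> leaves = [38, 33, 84, 38, 97]
  L0: [38, 33, 84, 38, 97]
  L1: h(38,33)=(38*31+33)%997=214 h(84,38)=(84*31+38)%997=648 h(97,97)=(97*31+97)%997=113 -> [214, 648, 113]
  L2: h(214,648)=(214*31+648)%997=303 h(113,113)=(113*31+113)%997=625 -> [303, 625]
  L3: h(303,625)=(303*31+625)%997=48 -> [48]
  root = 48 != target 175
Candidate B produces the target root.

Answer: B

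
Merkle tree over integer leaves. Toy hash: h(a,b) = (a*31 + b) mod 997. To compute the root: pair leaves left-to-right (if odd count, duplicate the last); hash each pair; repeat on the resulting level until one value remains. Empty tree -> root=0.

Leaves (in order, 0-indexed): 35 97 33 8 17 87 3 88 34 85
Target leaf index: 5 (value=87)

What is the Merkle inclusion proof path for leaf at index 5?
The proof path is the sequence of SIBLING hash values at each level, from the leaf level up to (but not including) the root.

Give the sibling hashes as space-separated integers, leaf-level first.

Answer: 17 181 784 843

Derivation:
L0 (leaves): [35, 97, 33, 8, 17, 87, 3, 88, 34, 85], target index=5
L1: h(35,97)=(35*31+97)%997=185 [pair 0] h(33,8)=(33*31+8)%997=34 [pair 1] h(17,87)=(17*31+87)%997=614 [pair 2] h(3,88)=(3*31+88)%997=181 [pair 3] h(34,85)=(34*31+85)%997=142 [pair 4] -> [185, 34, 614, 181, 142]
  Sibling for proof at L0: 17
L2: h(185,34)=(185*31+34)%997=784 [pair 0] h(614,181)=(614*31+181)%997=272 [pair 1] h(142,142)=(142*31+142)%997=556 [pair 2] -> [784, 272, 556]
  Sibling for proof at L1: 181
L3: h(784,272)=(784*31+272)%997=648 [pair 0] h(556,556)=(556*31+556)%997=843 [pair 1] -> [648, 843]
  Sibling for proof at L2: 784
L4: h(648,843)=(648*31+843)%997=991 [pair 0] -> [991]
  Sibling for proof at L3: 843
Root: 991
Proof path (sibling hashes from leaf to root): [17, 181, 784, 843]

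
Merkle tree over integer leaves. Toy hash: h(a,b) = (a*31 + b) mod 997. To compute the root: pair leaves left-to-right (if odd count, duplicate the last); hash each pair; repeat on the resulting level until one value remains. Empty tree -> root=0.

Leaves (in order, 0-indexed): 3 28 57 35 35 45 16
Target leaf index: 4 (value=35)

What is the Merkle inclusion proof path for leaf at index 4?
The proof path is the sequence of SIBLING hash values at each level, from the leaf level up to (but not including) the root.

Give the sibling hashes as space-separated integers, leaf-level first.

L0 (leaves): [3, 28, 57, 35, 35, 45, 16], target index=4
L1: h(3,28)=(3*31+28)%997=121 [pair 0] h(57,35)=(57*31+35)%997=805 [pair 1] h(35,45)=(35*31+45)%997=133 [pair 2] h(16,16)=(16*31+16)%997=512 [pair 3] -> [121, 805, 133, 512]
  Sibling for proof at L0: 45
L2: h(121,805)=(121*31+805)%997=568 [pair 0] h(133,512)=(133*31+512)%997=647 [pair 1] -> [568, 647]
  Sibling for proof at L1: 512
L3: h(568,647)=(568*31+647)%997=309 [pair 0] -> [309]
  Sibling for proof at L2: 568
Root: 309
Proof path (sibling hashes from leaf to root): [45, 512, 568]

Answer: 45 512 568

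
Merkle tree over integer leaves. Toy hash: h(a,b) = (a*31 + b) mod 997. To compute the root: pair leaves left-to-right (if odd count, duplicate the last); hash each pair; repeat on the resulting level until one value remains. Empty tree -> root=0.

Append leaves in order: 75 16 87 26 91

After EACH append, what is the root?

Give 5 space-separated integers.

Answer: 75 347 580 519 600

Derivation:
After append 75 (leaves=[75]):
  L0: [75]
  root=75
After append 16 (leaves=[75, 16]):
  L0: [75, 16]
  L1: h(75,16)=(75*31+16)%997=347 -> [347]
  root=347
After append 87 (leaves=[75, 16, 87]):
  L0: [75, 16, 87]
  L1: h(75,16)=(75*31+16)%997=347 h(87,87)=(87*31+87)%997=790 -> [347, 790]
  L2: h(347,790)=(347*31+790)%997=580 -> [580]
  root=580
After append 26 (leaves=[75, 16, 87, 26]):
  L0: [75, 16, 87, 26]
  L1: h(75,16)=(75*31+16)%997=347 h(87,26)=(87*31+26)%997=729 -> [347, 729]
  L2: h(347,729)=(347*31+729)%997=519 -> [519]
  root=519
After append 91 (leaves=[75, 16, 87, 26, 91]):
  L0: [75, 16, 87, 26, 91]
  L1: h(75,16)=(75*31+16)%997=347 h(87,26)=(87*31+26)%997=729 h(91,91)=(91*31+91)%997=918 -> [347, 729, 918]
  L2: h(347,729)=(347*31+729)%997=519 h(918,918)=(918*31+918)%997=463 -> [519, 463]
  L3: h(519,463)=(519*31+463)%997=600 -> [600]
  root=600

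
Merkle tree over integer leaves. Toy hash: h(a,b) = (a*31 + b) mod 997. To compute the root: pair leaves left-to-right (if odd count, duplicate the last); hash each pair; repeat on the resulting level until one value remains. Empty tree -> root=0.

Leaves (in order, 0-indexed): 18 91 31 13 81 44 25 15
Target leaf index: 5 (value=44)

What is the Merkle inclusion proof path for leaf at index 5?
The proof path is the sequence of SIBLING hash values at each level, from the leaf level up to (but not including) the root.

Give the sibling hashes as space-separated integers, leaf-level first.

Answer: 81 790 156

Derivation:
L0 (leaves): [18, 91, 31, 13, 81, 44, 25, 15], target index=5
L1: h(18,91)=(18*31+91)%997=649 [pair 0] h(31,13)=(31*31+13)%997=974 [pair 1] h(81,44)=(81*31+44)%997=561 [pair 2] h(25,15)=(25*31+15)%997=790 [pair 3] -> [649, 974, 561, 790]
  Sibling for proof at L0: 81
L2: h(649,974)=(649*31+974)%997=156 [pair 0] h(561,790)=(561*31+790)%997=235 [pair 1] -> [156, 235]
  Sibling for proof at L1: 790
L3: h(156,235)=(156*31+235)%997=86 [pair 0] -> [86]
  Sibling for proof at L2: 156
Root: 86
Proof path (sibling hashes from leaf to root): [81, 790, 156]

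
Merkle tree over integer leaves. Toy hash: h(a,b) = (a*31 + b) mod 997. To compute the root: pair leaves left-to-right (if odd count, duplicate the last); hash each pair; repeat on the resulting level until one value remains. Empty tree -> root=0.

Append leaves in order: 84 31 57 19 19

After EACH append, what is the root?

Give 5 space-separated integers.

After append 84 (leaves=[84]):
  L0: [84]
  root=84
After append 31 (leaves=[84, 31]):
  L0: [84, 31]
  L1: h(84,31)=(84*31+31)%997=641 -> [641]
  root=641
After append 57 (leaves=[84, 31, 57]):
  L0: [84, 31, 57]
  L1: h(84,31)=(84*31+31)%997=641 h(57,57)=(57*31+57)%997=827 -> [641, 827]
  L2: h(641,827)=(641*31+827)%997=758 -> [758]
  root=758
After append 19 (leaves=[84, 31, 57, 19]):
  L0: [84, 31, 57, 19]
  L1: h(84,31)=(84*31+31)%997=641 h(57,19)=(57*31+19)%997=789 -> [641, 789]
  L2: h(641,789)=(641*31+789)%997=720 -> [720]
  root=720
After append 19 (leaves=[84, 31, 57, 19, 19]):
  L0: [84, 31, 57, 19, 19]
  L1: h(84,31)=(84*31+31)%997=641 h(57,19)=(57*31+19)%997=789 h(19,19)=(19*31+19)%997=608 -> [641, 789, 608]
  L2: h(641,789)=(641*31+789)%997=720 h(608,608)=(608*31+608)%997=513 -> [720, 513]
  L3: h(720,513)=(720*31+513)%997=899 -> [899]
  root=899

Answer: 84 641 758 720 899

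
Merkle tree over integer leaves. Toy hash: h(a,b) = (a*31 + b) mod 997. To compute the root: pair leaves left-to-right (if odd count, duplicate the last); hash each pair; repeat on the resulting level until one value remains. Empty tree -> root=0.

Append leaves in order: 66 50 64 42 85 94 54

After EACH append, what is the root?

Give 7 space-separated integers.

Answer: 66 102 225 203 612 900 896

Derivation:
After append 66 (leaves=[66]):
  L0: [66]
  root=66
After append 50 (leaves=[66, 50]):
  L0: [66, 50]
  L1: h(66,50)=(66*31+50)%997=102 -> [102]
  root=102
After append 64 (leaves=[66, 50, 64]):
  L0: [66, 50, 64]
  L1: h(66,50)=(66*31+50)%997=102 h(64,64)=(64*31+64)%997=54 -> [102, 54]
  L2: h(102,54)=(102*31+54)%997=225 -> [225]
  root=225
After append 42 (leaves=[66, 50, 64, 42]):
  L0: [66, 50, 64, 42]
  L1: h(66,50)=(66*31+50)%997=102 h(64,42)=(64*31+42)%997=32 -> [102, 32]
  L2: h(102,32)=(102*31+32)%997=203 -> [203]
  root=203
After append 85 (leaves=[66, 50, 64, 42, 85]):
  L0: [66, 50, 64, 42, 85]
  L1: h(66,50)=(66*31+50)%997=102 h(64,42)=(64*31+42)%997=32 h(85,85)=(85*31+85)%997=726 -> [102, 32, 726]
  L2: h(102,32)=(102*31+32)%997=203 h(726,726)=(726*31+726)%997=301 -> [203, 301]
  L3: h(203,301)=(203*31+301)%997=612 -> [612]
  root=612
After append 94 (leaves=[66, 50, 64, 42, 85, 94]):
  L0: [66, 50, 64, 42, 85, 94]
  L1: h(66,50)=(66*31+50)%997=102 h(64,42)=(64*31+42)%997=32 h(85,94)=(85*31+94)%997=735 -> [102, 32, 735]
  L2: h(102,32)=(102*31+32)%997=203 h(735,735)=(735*31+735)%997=589 -> [203, 589]
  L3: h(203,589)=(203*31+589)%997=900 -> [900]
  root=900
After append 54 (leaves=[66, 50, 64, 42, 85, 94, 54]):
  L0: [66, 50, 64, 42, 85, 94, 54]
  L1: h(66,50)=(66*31+50)%997=102 h(64,42)=(64*31+42)%997=32 h(85,94)=(85*31+94)%997=735 h(54,54)=(54*31+54)%997=731 -> [102, 32, 735, 731]
  L2: h(102,32)=(102*31+32)%997=203 h(735,731)=(735*31+731)%997=585 -> [203, 585]
  L3: h(203,585)=(203*31+585)%997=896 -> [896]
  root=896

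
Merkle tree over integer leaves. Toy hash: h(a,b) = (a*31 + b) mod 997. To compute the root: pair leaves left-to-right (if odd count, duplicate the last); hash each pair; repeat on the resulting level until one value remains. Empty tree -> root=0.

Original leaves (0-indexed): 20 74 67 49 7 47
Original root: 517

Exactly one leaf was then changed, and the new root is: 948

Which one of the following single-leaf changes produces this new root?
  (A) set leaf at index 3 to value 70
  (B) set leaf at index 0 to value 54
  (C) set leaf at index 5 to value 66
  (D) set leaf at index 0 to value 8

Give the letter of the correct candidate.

Answer: D

Derivation:
Original leaves: [20, 74, 67, 49, 7, 47]
Target new root: 948
Try each candidate change and compute the resulting root:
Candidate A: set leaf[3] = 70 -> leaves = [20, 74, 67, 70, 7, 47]
  L0: [20, 74, 67, 70, 7, 47]
  L1: h(20,74)=(20*31+74)%997=694 h(67,70)=(67*31+70)%997=153 h(7,47)=(7*31+47)%997=264 -> [694, 153, 264]
  L2: h(694,153)=(694*31+153)%997=730 h(264,264)=(264*31+264)%997=472 -> [730, 472]
  L3: h(730,472)=(730*31+472)%997=171 -> [171]
  root = 171 != target 948
Candidate B: set leaf[0] = 54 -> leaves = [54, 74, 67, 49, 7, 47]
  L0: [54, 74, 67, 49, 7, 47]
  L1: h(54,74)=(54*31+74)%997=751 h(67,49)=(67*31+49)%997=132 h(7,47)=(7*31+47)%997=264 -> [751, 132, 264]
  L2: h(751,132)=(751*31+132)%997=482 h(264,264)=(264*31+264)%997=472 -> [482, 472]
  L3: h(482,472)=(482*31+472)%997=459 -> [459]
  root = 459 != target 948
Candidate C: set leaf[5] = 66 -> leaves = [20, 74, 67, 49, 7, 66]
  L0: [20, 74, 67, 49, 7, 66]
  L1: h(20,74)=(20*31+74)%997=694 h(67,49)=(67*31+49)%997=132 h(7,66)=(7*31+66)%997=283 -> [694, 132, 283]
  L2: h(694,132)=(694*31+132)%997=709 h(283,283)=(283*31+283)%997=83 -> [709, 83]
  L3: h(709,83)=(709*31+83)%997=128 -> [128]
  root = 128 != target 948
Candidate D: set leaf[0] = 8 -> leaves = [8, 74, 67, 49, 7, 47]
  L0: [8, 74, 67, 49, 7, 47]
  L1: h(8,74)=(8*31+74)%997=322 h(67,49)=(67*31+49)%997=132 h(7,47)=(7*31+47)%997=264 -> [322, 132, 264]
  L2: h(322,132)=(322*31+132)%997=144 h(264,264)=(264*31+264)%997=472 -> [144, 472]
  L3: h(144,472)=(144*31+472)%997=948 -> [948]
  root = 948 == target 948  ** MATCH **
Candidate D produces the target root.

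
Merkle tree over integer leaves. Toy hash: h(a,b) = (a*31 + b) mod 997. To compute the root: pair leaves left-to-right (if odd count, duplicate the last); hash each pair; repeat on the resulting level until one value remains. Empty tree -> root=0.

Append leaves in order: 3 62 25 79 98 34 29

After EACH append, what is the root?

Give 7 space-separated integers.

Answer: 3 155 620 674 609 555 405

Derivation:
After append 3 (leaves=[3]):
  L0: [3]
  root=3
After append 62 (leaves=[3, 62]):
  L0: [3, 62]
  L1: h(3,62)=(3*31+62)%997=155 -> [155]
  root=155
After append 25 (leaves=[3, 62, 25]):
  L0: [3, 62, 25]
  L1: h(3,62)=(3*31+62)%997=155 h(25,25)=(25*31+25)%997=800 -> [155, 800]
  L2: h(155,800)=(155*31+800)%997=620 -> [620]
  root=620
After append 79 (leaves=[3, 62, 25, 79]):
  L0: [3, 62, 25, 79]
  L1: h(3,62)=(3*31+62)%997=155 h(25,79)=(25*31+79)%997=854 -> [155, 854]
  L2: h(155,854)=(155*31+854)%997=674 -> [674]
  root=674
After append 98 (leaves=[3, 62, 25, 79, 98]):
  L0: [3, 62, 25, 79, 98]
  L1: h(3,62)=(3*31+62)%997=155 h(25,79)=(25*31+79)%997=854 h(98,98)=(98*31+98)%997=145 -> [155, 854, 145]
  L2: h(155,854)=(155*31+854)%997=674 h(145,145)=(145*31+145)%997=652 -> [674, 652]
  L3: h(674,652)=(674*31+652)%997=609 -> [609]
  root=609
After append 34 (leaves=[3, 62, 25, 79, 98, 34]):
  L0: [3, 62, 25, 79, 98, 34]
  L1: h(3,62)=(3*31+62)%997=155 h(25,79)=(25*31+79)%997=854 h(98,34)=(98*31+34)%997=81 -> [155, 854, 81]
  L2: h(155,854)=(155*31+854)%997=674 h(81,81)=(81*31+81)%997=598 -> [674, 598]
  L3: h(674,598)=(674*31+598)%997=555 -> [555]
  root=555
After append 29 (leaves=[3, 62, 25, 79, 98, 34, 29]):
  L0: [3, 62, 25, 79, 98, 34, 29]
  L1: h(3,62)=(3*31+62)%997=155 h(25,79)=(25*31+79)%997=854 h(98,34)=(98*31+34)%997=81 h(29,29)=(29*31+29)%997=928 -> [155, 854, 81, 928]
  L2: h(155,854)=(155*31+854)%997=674 h(81,928)=(81*31+928)%997=448 -> [674, 448]
  L3: h(674,448)=(674*31+448)%997=405 -> [405]
  root=405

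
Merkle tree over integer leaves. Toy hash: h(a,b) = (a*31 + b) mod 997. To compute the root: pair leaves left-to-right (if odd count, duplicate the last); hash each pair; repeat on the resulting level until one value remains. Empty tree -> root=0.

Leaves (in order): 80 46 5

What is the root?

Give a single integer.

Answer: 700

Derivation:
L0: [80, 46, 5]
L1: h(80,46)=(80*31+46)%997=532 h(5,5)=(5*31+5)%997=160 -> [532, 160]
L2: h(532,160)=(532*31+160)%997=700 -> [700]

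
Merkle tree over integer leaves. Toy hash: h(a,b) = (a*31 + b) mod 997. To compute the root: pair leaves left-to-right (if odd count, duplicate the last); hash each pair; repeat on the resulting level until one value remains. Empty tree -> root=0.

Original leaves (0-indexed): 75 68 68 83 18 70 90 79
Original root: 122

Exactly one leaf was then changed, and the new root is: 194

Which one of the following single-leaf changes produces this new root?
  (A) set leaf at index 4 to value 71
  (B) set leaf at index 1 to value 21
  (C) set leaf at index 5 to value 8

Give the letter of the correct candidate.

Original leaves: [75, 68, 68, 83, 18, 70, 90, 79]
Target new root: 194
Try each candidate change and compute the resulting root:
Candidate A: set leaf[4] = 71 -> leaves = [75, 68, 68, 83, 71, 70, 90, 79]
  L0: [75, 68, 68, 83, 71, 70, 90, 79]
  L1: h(75,68)=(75*31+68)%997=399 h(68,83)=(68*31+83)%997=197 h(71,70)=(71*31+70)%997=277 h(90,79)=(90*31+79)%997=875 -> [399, 197, 277, 875]
  L2: h(399,197)=(399*31+197)%997=602 h(277,875)=(277*31+875)%997=489 -> [602, 489]
  L3: h(602,489)=(602*31+489)%997=208 -> [208]
  root = 208 != target 194
Candidate B: set leaf[1] = 21 -> leaves = [75, 21, 68, 83, 18, 70, 90, 79]
  L0: [75, 21, 68, 83, 18, 70, 90, 79]
  L1: h(75,21)=(75*31+21)%997=352 h(68,83)=(68*31+83)%997=197 h(18,70)=(18*31+70)%997=628 h(90,79)=(90*31+79)%997=875 -> [352, 197, 628, 875]
  L2: h(352,197)=(352*31+197)%997=142 h(628,875)=(628*31+875)%997=403 -> [142, 403]
  L3: h(142,403)=(142*31+403)%997=817 -> [817]
  root = 817 != target 194
Candidate C: set leaf[5] = 8 -> leaves = [75, 68, 68, 83, 18, 8, 90, 79]
  L0: [75, 68, 68, 83, 18, 8, 90, 79]
  L1: h(75,68)=(75*31+68)%997=399 h(68,83)=(68*31+83)%997=197 h(18,8)=(18*31+8)%997=566 h(90,79)=(90*31+79)%997=875 -> [399, 197, 566, 875]
  L2: h(399,197)=(399*31+197)%997=602 h(566,875)=(566*31+875)%997=475 -> [602, 475]
  L3: h(602,475)=(602*31+475)%997=194 -> [194]
  root = 194 == target 194  ** MATCH **
Candidate C produces the target root.

Answer: C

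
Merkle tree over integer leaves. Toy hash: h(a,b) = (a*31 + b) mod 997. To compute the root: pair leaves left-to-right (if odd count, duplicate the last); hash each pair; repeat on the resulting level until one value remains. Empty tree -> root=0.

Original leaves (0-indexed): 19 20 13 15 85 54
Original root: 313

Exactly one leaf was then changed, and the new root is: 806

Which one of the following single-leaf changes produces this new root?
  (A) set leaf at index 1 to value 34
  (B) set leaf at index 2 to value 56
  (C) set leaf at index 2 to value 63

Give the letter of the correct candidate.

Answer: A

Derivation:
Original leaves: [19, 20, 13, 15, 85, 54]
Target new root: 806
Try each candidate change and compute the resulting root:
Candidate A: set leaf[1] = 34 -> leaves = [19, 34, 13, 15, 85, 54]
  L0: [19, 34, 13, 15, 85, 54]
  L1: h(19,34)=(19*31+34)%997=623 h(13,15)=(13*31+15)%997=418 h(85,54)=(85*31+54)%997=695 -> [623, 418, 695]
  L2: h(623,418)=(623*31+418)%997=788 h(695,695)=(695*31+695)%997=306 -> [788, 306]
  L3: h(788,306)=(788*31+306)%997=806 -> [806]
  root = 806 == target 806  ** MATCH **
Candidate B: set leaf[2] = 56 -> leaves = [19, 20, 56, 15, 85, 54]
  L0: [19, 20, 56, 15, 85, 54]
  L1: h(19,20)=(19*31+20)%997=609 h(56,15)=(56*31+15)%997=754 h(85,54)=(85*31+54)%997=695 -> [609, 754, 695]
  L2: h(609,754)=(609*31+754)%997=690 h(695,695)=(695*31+695)%997=306 -> [690, 306]
  L3: h(690,306)=(690*31+306)%997=759 -> [759]
  root = 759 != target 806
Candidate C: set leaf[2] = 63 -> leaves = [19, 20, 63, 15, 85, 54]
  L0: [19, 20, 63, 15, 85, 54]
  L1: h(19,20)=(19*31+20)%997=609 h(63,15)=(63*31+15)%997=971 h(85,54)=(85*31+54)%997=695 -> [609, 971, 695]
  L2: h(609,971)=(609*31+971)%997=907 h(695,695)=(695*31+695)%997=306 -> [907, 306]
  L3: h(907,306)=(907*31+306)%997=507 -> [507]
  root = 507 != target 806
Candidate A produces the target root.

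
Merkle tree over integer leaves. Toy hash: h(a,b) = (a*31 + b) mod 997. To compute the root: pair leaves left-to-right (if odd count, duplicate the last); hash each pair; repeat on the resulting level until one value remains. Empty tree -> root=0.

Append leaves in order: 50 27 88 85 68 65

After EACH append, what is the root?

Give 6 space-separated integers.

Answer: 50 580 856 853 363 267

Derivation:
After append 50 (leaves=[50]):
  L0: [50]
  root=50
After append 27 (leaves=[50, 27]):
  L0: [50, 27]
  L1: h(50,27)=(50*31+27)%997=580 -> [580]
  root=580
After append 88 (leaves=[50, 27, 88]):
  L0: [50, 27, 88]
  L1: h(50,27)=(50*31+27)%997=580 h(88,88)=(88*31+88)%997=822 -> [580, 822]
  L2: h(580,822)=(580*31+822)%997=856 -> [856]
  root=856
After append 85 (leaves=[50, 27, 88, 85]):
  L0: [50, 27, 88, 85]
  L1: h(50,27)=(50*31+27)%997=580 h(88,85)=(88*31+85)%997=819 -> [580, 819]
  L2: h(580,819)=(580*31+819)%997=853 -> [853]
  root=853
After append 68 (leaves=[50, 27, 88, 85, 68]):
  L0: [50, 27, 88, 85, 68]
  L1: h(50,27)=(50*31+27)%997=580 h(88,85)=(88*31+85)%997=819 h(68,68)=(68*31+68)%997=182 -> [580, 819, 182]
  L2: h(580,819)=(580*31+819)%997=853 h(182,182)=(182*31+182)%997=839 -> [853, 839]
  L3: h(853,839)=(853*31+839)%997=363 -> [363]
  root=363
After append 65 (leaves=[50, 27, 88, 85, 68, 65]):
  L0: [50, 27, 88, 85, 68, 65]
  L1: h(50,27)=(50*31+27)%997=580 h(88,85)=(88*31+85)%997=819 h(68,65)=(68*31+65)%997=179 -> [580, 819, 179]
  L2: h(580,819)=(580*31+819)%997=853 h(179,179)=(179*31+179)%997=743 -> [853, 743]
  L3: h(853,743)=(853*31+743)%997=267 -> [267]
  root=267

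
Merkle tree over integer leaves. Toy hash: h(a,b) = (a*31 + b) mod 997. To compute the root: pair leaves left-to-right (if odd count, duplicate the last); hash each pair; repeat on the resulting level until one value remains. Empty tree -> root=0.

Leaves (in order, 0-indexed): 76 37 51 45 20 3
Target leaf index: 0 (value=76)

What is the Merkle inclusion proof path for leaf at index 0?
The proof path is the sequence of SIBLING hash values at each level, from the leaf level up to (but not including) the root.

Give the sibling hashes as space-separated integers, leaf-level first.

Answer: 37 629 993

Derivation:
L0 (leaves): [76, 37, 51, 45, 20, 3], target index=0
L1: h(76,37)=(76*31+37)%997=399 [pair 0] h(51,45)=(51*31+45)%997=629 [pair 1] h(20,3)=(20*31+3)%997=623 [pair 2] -> [399, 629, 623]
  Sibling for proof at L0: 37
L2: h(399,629)=(399*31+629)%997=37 [pair 0] h(623,623)=(623*31+623)%997=993 [pair 1] -> [37, 993]
  Sibling for proof at L1: 629
L3: h(37,993)=(37*31+993)%997=146 [pair 0] -> [146]
  Sibling for proof at L2: 993
Root: 146
Proof path (sibling hashes from leaf to root): [37, 629, 993]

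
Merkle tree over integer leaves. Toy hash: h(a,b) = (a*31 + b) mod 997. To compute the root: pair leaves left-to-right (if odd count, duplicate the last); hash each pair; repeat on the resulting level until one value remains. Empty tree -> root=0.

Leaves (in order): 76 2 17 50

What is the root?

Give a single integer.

L0: [76, 2, 17, 50]
L1: h(76,2)=(76*31+2)%997=364 h(17,50)=(17*31+50)%997=577 -> [364, 577]
L2: h(364,577)=(364*31+577)%997=894 -> [894]

Answer: 894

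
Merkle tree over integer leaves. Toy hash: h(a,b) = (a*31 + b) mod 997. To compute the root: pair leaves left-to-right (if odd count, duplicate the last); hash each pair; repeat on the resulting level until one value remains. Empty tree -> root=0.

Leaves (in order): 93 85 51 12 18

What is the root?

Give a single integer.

L0: [93, 85, 51, 12, 18]
L1: h(93,85)=(93*31+85)%997=974 h(51,12)=(51*31+12)%997=596 h(18,18)=(18*31+18)%997=576 -> [974, 596, 576]
L2: h(974,596)=(974*31+596)%997=880 h(576,576)=(576*31+576)%997=486 -> [880, 486]
L3: h(880,486)=(880*31+486)%997=847 -> [847]

Answer: 847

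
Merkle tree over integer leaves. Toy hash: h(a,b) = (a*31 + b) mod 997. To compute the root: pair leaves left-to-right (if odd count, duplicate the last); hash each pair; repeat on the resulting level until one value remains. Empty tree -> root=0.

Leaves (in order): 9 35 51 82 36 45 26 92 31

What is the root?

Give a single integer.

Answer: 337

Derivation:
L0: [9, 35, 51, 82, 36, 45, 26, 92, 31]
L1: h(9,35)=(9*31+35)%997=314 h(51,82)=(51*31+82)%997=666 h(36,45)=(36*31+45)%997=164 h(26,92)=(26*31+92)%997=898 h(31,31)=(31*31+31)%997=992 -> [314, 666, 164, 898, 992]
L2: h(314,666)=(314*31+666)%997=430 h(164,898)=(164*31+898)%997=0 h(992,992)=(992*31+992)%997=837 -> [430, 0, 837]
L3: h(430,0)=(430*31+0)%997=369 h(837,837)=(837*31+837)%997=862 -> [369, 862]
L4: h(369,862)=(369*31+862)%997=337 -> [337]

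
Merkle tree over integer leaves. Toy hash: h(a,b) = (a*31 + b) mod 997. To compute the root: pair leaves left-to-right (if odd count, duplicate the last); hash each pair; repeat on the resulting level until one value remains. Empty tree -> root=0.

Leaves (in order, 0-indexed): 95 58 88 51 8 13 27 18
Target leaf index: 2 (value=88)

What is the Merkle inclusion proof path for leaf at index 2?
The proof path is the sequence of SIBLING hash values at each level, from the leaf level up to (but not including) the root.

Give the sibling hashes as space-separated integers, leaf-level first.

Answer: 51 12 970

Derivation:
L0 (leaves): [95, 58, 88, 51, 8, 13, 27, 18], target index=2
L1: h(95,58)=(95*31+58)%997=12 [pair 0] h(88,51)=(88*31+51)%997=785 [pair 1] h(8,13)=(8*31+13)%997=261 [pair 2] h(27,18)=(27*31+18)%997=855 [pair 3] -> [12, 785, 261, 855]
  Sibling for proof at L0: 51
L2: h(12,785)=(12*31+785)%997=160 [pair 0] h(261,855)=(261*31+855)%997=970 [pair 1] -> [160, 970]
  Sibling for proof at L1: 12
L3: h(160,970)=(160*31+970)%997=945 [pair 0] -> [945]
  Sibling for proof at L2: 970
Root: 945
Proof path (sibling hashes from leaf to root): [51, 12, 970]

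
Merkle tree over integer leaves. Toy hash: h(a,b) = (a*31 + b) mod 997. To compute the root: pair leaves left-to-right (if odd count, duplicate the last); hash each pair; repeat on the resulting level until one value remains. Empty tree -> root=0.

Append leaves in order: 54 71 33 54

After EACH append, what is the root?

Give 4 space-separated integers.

After append 54 (leaves=[54]):
  L0: [54]
  root=54
After append 71 (leaves=[54, 71]):
  L0: [54, 71]
  L1: h(54,71)=(54*31+71)%997=748 -> [748]
  root=748
After append 33 (leaves=[54, 71, 33]):
  L0: [54, 71, 33]
  L1: h(54,71)=(54*31+71)%997=748 h(33,33)=(33*31+33)%997=59 -> [748, 59]
  L2: h(748,59)=(748*31+59)%997=316 -> [316]
  root=316
After append 54 (leaves=[54, 71, 33, 54]):
  L0: [54, 71, 33, 54]
  L1: h(54,71)=(54*31+71)%997=748 h(33,54)=(33*31+54)%997=80 -> [748, 80]
  L2: h(748,80)=(748*31+80)%997=337 -> [337]
  root=337

Answer: 54 748 316 337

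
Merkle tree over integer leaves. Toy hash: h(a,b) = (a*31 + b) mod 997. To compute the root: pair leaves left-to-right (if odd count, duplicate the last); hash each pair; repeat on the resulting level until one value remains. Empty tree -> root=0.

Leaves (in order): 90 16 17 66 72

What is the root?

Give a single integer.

Answer: 68

Derivation:
L0: [90, 16, 17, 66, 72]
L1: h(90,16)=(90*31+16)%997=812 h(17,66)=(17*31+66)%997=593 h(72,72)=(72*31+72)%997=310 -> [812, 593, 310]
L2: h(812,593)=(812*31+593)%997=840 h(310,310)=(310*31+310)%997=947 -> [840, 947]
L3: h(840,947)=(840*31+947)%997=68 -> [68]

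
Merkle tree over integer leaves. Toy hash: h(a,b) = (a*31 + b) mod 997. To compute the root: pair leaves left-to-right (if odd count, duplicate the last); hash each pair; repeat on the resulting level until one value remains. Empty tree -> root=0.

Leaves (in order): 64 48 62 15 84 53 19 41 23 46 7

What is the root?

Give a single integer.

L0: [64, 48, 62, 15, 84, 53, 19, 41, 23, 46, 7]
L1: h(64,48)=(64*31+48)%997=38 h(62,15)=(62*31+15)%997=940 h(84,53)=(84*31+53)%997=663 h(19,41)=(19*31+41)%997=630 h(23,46)=(23*31+46)%997=759 h(7,7)=(7*31+7)%997=224 -> [38, 940, 663, 630, 759, 224]
L2: h(38,940)=(38*31+940)%997=124 h(663,630)=(663*31+630)%997=246 h(759,224)=(759*31+224)%997=822 -> [124, 246, 822]
L3: h(124,246)=(124*31+246)%997=102 h(822,822)=(822*31+822)%997=382 -> [102, 382]
L4: h(102,382)=(102*31+382)%997=553 -> [553]

Answer: 553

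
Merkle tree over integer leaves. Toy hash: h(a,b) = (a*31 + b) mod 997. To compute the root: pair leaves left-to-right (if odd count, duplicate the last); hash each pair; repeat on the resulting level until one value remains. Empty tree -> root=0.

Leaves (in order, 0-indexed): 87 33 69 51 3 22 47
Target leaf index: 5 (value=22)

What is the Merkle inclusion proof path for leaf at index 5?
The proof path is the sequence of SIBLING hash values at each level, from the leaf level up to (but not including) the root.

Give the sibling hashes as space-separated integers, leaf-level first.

Answer: 3 507 81

Derivation:
L0 (leaves): [87, 33, 69, 51, 3, 22, 47], target index=5
L1: h(87,33)=(87*31+33)%997=736 [pair 0] h(69,51)=(69*31+51)%997=196 [pair 1] h(3,22)=(3*31+22)%997=115 [pair 2] h(47,47)=(47*31+47)%997=507 [pair 3] -> [736, 196, 115, 507]
  Sibling for proof at L0: 3
L2: h(736,196)=(736*31+196)%997=81 [pair 0] h(115,507)=(115*31+507)%997=84 [pair 1] -> [81, 84]
  Sibling for proof at L1: 507
L3: h(81,84)=(81*31+84)%997=601 [pair 0] -> [601]
  Sibling for proof at L2: 81
Root: 601
Proof path (sibling hashes from leaf to root): [3, 507, 81]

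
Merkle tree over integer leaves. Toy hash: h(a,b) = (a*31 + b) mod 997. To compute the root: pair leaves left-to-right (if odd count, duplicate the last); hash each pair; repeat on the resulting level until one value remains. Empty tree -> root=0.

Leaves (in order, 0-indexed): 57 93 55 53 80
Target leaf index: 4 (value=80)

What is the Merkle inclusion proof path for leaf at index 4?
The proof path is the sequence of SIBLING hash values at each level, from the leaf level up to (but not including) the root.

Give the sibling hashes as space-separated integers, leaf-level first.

Answer: 80 566 595

Derivation:
L0 (leaves): [57, 93, 55, 53, 80], target index=4
L1: h(57,93)=(57*31+93)%997=863 [pair 0] h(55,53)=(55*31+53)%997=761 [pair 1] h(80,80)=(80*31+80)%997=566 [pair 2] -> [863, 761, 566]
  Sibling for proof at L0: 80
L2: h(863,761)=(863*31+761)%997=595 [pair 0] h(566,566)=(566*31+566)%997=166 [pair 1] -> [595, 166]
  Sibling for proof at L1: 566
L3: h(595,166)=(595*31+166)%997=665 [pair 0] -> [665]
  Sibling for proof at L2: 595
Root: 665
Proof path (sibling hashes from leaf to root): [80, 566, 595]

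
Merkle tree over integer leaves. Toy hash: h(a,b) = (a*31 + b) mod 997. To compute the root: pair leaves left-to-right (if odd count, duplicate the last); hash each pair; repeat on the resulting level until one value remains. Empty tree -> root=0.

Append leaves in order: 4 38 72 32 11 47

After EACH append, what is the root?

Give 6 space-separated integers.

After append 4 (leaves=[4]):
  L0: [4]
  root=4
After append 38 (leaves=[4, 38]):
  L0: [4, 38]
  L1: h(4,38)=(4*31+38)%997=162 -> [162]
  root=162
After append 72 (leaves=[4, 38, 72]):
  L0: [4, 38, 72]
  L1: h(4,38)=(4*31+38)%997=162 h(72,72)=(72*31+72)%997=310 -> [162, 310]
  L2: h(162,310)=(162*31+310)%997=347 -> [347]
  root=347
After append 32 (leaves=[4, 38, 72, 32]):
  L0: [4, 38, 72, 32]
  L1: h(4,38)=(4*31+38)%997=162 h(72,32)=(72*31+32)%997=270 -> [162, 270]
  L2: h(162,270)=(162*31+270)%997=307 -> [307]
  root=307
After append 11 (leaves=[4, 38, 72, 32, 11]):
  L0: [4, 38, 72, 32, 11]
  L1: h(4,38)=(4*31+38)%997=162 h(72,32)=(72*31+32)%997=270 h(11,11)=(11*31+11)%997=352 -> [162, 270, 352]
  L2: h(162,270)=(162*31+270)%997=307 h(352,352)=(352*31+352)%997=297 -> [307, 297]
  L3: h(307,297)=(307*31+297)%997=841 -> [841]
  root=841
After append 47 (leaves=[4, 38, 72, 32, 11, 47]):
  L0: [4, 38, 72, 32, 11, 47]
  L1: h(4,38)=(4*31+38)%997=162 h(72,32)=(72*31+32)%997=270 h(11,47)=(11*31+47)%997=388 -> [162, 270, 388]
  L2: h(162,270)=(162*31+270)%997=307 h(388,388)=(388*31+388)%997=452 -> [307, 452]
  L3: h(307,452)=(307*31+452)%997=996 -> [996]
  root=996

Answer: 4 162 347 307 841 996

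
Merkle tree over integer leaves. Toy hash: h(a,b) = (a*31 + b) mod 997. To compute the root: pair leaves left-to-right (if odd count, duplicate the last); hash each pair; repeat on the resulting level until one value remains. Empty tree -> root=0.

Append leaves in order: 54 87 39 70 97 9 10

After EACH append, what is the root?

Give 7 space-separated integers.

After append 54 (leaves=[54]):
  L0: [54]
  root=54
After append 87 (leaves=[54, 87]):
  L0: [54, 87]
  L1: h(54,87)=(54*31+87)%997=764 -> [764]
  root=764
After append 39 (leaves=[54, 87, 39]):
  L0: [54, 87, 39]
  L1: h(54,87)=(54*31+87)%997=764 h(39,39)=(39*31+39)%997=251 -> [764, 251]
  L2: h(764,251)=(764*31+251)%997=7 -> [7]
  root=7
After append 70 (leaves=[54, 87, 39, 70]):
  L0: [54, 87, 39, 70]
  L1: h(54,87)=(54*31+87)%997=764 h(39,70)=(39*31+70)%997=282 -> [764, 282]
  L2: h(764,282)=(764*31+282)%997=38 -> [38]
  root=38
After append 97 (leaves=[54, 87, 39, 70, 97]):
  L0: [54, 87, 39, 70, 97]
  L1: h(54,87)=(54*31+87)%997=764 h(39,70)=(39*31+70)%997=282 h(97,97)=(97*31+97)%997=113 -> [764, 282, 113]
  L2: h(764,282)=(764*31+282)%997=38 h(113,113)=(113*31+113)%997=625 -> [38, 625]
  L3: h(38,625)=(38*31+625)%997=806 -> [806]
  root=806
After append 9 (leaves=[54, 87, 39, 70, 97, 9]):
  L0: [54, 87, 39, 70, 97, 9]
  L1: h(54,87)=(54*31+87)%997=764 h(39,70)=(39*31+70)%997=282 h(97,9)=(97*31+9)%997=25 -> [764, 282, 25]
  L2: h(764,282)=(764*31+282)%997=38 h(25,25)=(25*31+25)%997=800 -> [38, 800]
  L3: h(38,800)=(38*31+800)%997=981 -> [981]
  root=981
After append 10 (leaves=[54, 87, 39, 70, 97, 9, 10]):
  L0: [54, 87, 39, 70, 97, 9, 10]
  L1: h(54,87)=(54*31+87)%997=764 h(39,70)=(39*31+70)%997=282 h(97,9)=(97*31+9)%997=25 h(10,10)=(10*31+10)%997=320 -> [764, 282, 25, 320]
  L2: h(764,282)=(764*31+282)%997=38 h(25,320)=(25*31+320)%997=98 -> [38, 98]
  L3: h(38,98)=(38*31+98)%997=279 -> [279]
  root=279

Answer: 54 764 7 38 806 981 279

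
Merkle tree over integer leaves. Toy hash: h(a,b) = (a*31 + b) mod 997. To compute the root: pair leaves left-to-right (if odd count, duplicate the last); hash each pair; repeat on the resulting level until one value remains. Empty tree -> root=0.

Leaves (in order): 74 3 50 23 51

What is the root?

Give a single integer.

Answer: 349

Derivation:
L0: [74, 3, 50, 23, 51]
L1: h(74,3)=(74*31+3)%997=303 h(50,23)=(50*31+23)%997=576 h(51,51)=(51*31+51)%997=635 -> [303, 576, 635]
L2: h(303,576)=(303*31+576)%997=996 h(635,635)=(635*31+635)%997=380 -> [996, 380]
L3: h(996,380)=(996*31+380)%997=349 -> [349]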